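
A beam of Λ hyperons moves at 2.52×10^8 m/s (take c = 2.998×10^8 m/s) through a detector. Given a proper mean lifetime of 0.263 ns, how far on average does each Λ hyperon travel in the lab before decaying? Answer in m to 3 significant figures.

β = v/c = 2.52×10^8 / 2.998×10^8 = 0.84056
γ = 1/√(1 − 0.84056²) = 1.8460
Dilated lifetime: Δt = γτ₀ = 1.8460 × 0.263 ns = 0.48549 ns
d = vΔt = 0.84056c × 0.48549 ns = 2.5200×10^8 m/s × 4.8549×10^-10 s = 0.122 m

d ≈ 0.122 m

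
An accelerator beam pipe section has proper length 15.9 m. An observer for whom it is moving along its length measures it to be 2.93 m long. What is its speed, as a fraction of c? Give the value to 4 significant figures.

γ = L₀/L = 15.9/2.93 = 5.42662
β = √(1 − 1/γ²) = 0.9829

β ≈ 0.9829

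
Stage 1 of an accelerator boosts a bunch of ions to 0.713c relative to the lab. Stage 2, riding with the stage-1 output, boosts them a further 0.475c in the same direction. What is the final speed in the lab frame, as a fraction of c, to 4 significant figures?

u ≈ 0.8874c

Compose boost 2: (0.475 + 0.713)/(1 + 0.475×0.713) = 1.188/1.33867 = 0.8874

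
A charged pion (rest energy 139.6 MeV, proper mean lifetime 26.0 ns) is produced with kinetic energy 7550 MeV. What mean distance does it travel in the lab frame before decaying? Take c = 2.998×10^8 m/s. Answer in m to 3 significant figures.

d ≈ 429 m

γ = 1 + K/(m₀c²) = 1 + 7550/139.6 = 55.083
β = √(1 − 1/γ²) = 0.99984
Dilated lifetime: γτ₀ = 55.083 × 26.0 ns = 1432.2 ns
d = βc·γτ₀ = 0.99984 × (2.998×10^8 m/s) × 1.4322×10^-6 s = 429 m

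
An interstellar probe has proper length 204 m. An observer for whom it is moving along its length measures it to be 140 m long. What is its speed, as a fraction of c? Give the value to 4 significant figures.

γ = L₀/L = 204/140 = 1.45714
β = √(1 − 1/γ²) = 0.7273

β ≈ 0.7273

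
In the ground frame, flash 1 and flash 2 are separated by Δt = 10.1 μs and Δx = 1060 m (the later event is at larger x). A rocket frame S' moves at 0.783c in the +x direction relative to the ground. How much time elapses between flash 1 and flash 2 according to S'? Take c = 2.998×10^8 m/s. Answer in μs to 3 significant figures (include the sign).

Δt' ≈ 11.8 μs

γ = 1/√(1 − 0.783²) = 1.6077
Δt' = γ(Δt − vΔx/c²) = 1.6077 × (10.1 μs − 0.783×1060 m / (2.998×10^8 m/s))
= 1.6077 × (7.3316 μs) = 11.8 μs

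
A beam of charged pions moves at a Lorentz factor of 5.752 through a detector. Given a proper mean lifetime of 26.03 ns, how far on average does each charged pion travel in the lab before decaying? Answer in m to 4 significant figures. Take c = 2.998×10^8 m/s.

β = √(1 − 1/γ²) = √(1 − 1/5.752²) = 0.984772
Dilated lifetime: Δt = γτ₀ = 5.752 × 26.03 ns = 149.725 ns
d = vΔt = 0.984772c × 149.725 ns = 2.95235×10^8 m/s × 1.49725×10^-7 s = 44.20 m

d ≈ 44.20 m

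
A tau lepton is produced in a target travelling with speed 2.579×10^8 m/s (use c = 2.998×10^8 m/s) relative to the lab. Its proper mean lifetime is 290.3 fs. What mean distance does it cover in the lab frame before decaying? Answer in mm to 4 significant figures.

d ≈ 0.1468 mm

β = v/c = 2.579×10^8 / 2.998×10^8 = 0.860240
γ = 1/√(1 − 0.860240²) = 1.96121
Dilated lifetime: Δt = γτ₀ = 1.96121 × 290.3 fs = 569.340 fs
d = vΔt = 0.860240c × 569.340 fs = 2.57900×10^8 m/s × 5.69340×10^-13 s = 0.1468 mm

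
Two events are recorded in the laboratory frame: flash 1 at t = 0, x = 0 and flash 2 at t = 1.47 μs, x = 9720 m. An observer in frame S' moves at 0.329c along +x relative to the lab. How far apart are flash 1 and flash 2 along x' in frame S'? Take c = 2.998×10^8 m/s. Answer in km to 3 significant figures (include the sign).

γ = 1/√(1 − 0.329²) = 1.0590
Δx' = γ(Δx − vΔt) = 1.0590 × (9720 m − 0.329×(2.998×10^8 m/s)×1.47×10^-6 s)
= 1.0590 × (9575.0 m) = 10.1 km

Δx' ≈ 10.1 km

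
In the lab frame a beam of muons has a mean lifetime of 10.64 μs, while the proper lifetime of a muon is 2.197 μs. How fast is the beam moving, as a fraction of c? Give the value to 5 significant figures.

γ = Δt/τ₀ = 10.64/2.197 = 4.842968
β = √(1 − 1/γ²) = √(1 − 1/4.842968²) = 0.97845

β ≈ 0.97845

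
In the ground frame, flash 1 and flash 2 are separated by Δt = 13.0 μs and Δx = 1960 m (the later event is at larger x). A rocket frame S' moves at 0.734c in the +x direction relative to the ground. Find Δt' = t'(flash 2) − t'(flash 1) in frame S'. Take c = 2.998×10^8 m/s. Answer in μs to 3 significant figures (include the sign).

γ = 1/√(1 − 0.734²) = 1.4724
Δt' = γ(Δt − vΔx/c²) = 1.4724 × (13.0 μs − 0.734×1960 m / (2.998×10^8 m/s))
= 1.4724 × (8.2013 μs) = 12.1 μs

Δt' ≈ 12.1 μs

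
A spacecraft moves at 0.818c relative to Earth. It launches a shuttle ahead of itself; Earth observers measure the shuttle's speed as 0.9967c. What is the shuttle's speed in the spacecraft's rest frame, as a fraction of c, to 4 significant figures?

Inverse velocity addition: u' = (u − v)/(1 − uv/c²)
= (0.9967 − 0.818)/(1 − 0.9967×0.818) = 0.1787/0.184699 = 0.9675

u' ≈ 0.9675c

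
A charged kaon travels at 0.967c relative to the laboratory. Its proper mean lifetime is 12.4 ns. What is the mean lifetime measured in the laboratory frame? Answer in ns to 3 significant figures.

Δt ≈ 48.7 ns

γ = 1/√(1 − 0.967²) = 3.9250
Time dilation: Δt = γτ₀ = 3.9250 × 12.4 ns = 48.7 ns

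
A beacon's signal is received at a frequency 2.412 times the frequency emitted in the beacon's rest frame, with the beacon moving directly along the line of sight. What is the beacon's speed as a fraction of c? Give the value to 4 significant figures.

f_obs/f_src = √((1+β)/(1−β)) = 2.412  ⇒  (1+β)/(1−β) = 5.81774
β = |1 − D²|/(1 + D²) = |1 − 5.81774|/(1 + 5.81774) = 0.7066

β ≈ 0.7066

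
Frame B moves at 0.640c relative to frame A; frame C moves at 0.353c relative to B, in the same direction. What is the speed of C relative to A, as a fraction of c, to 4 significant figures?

u ≈ 0.8100c

Compose boost 2: (0.353 + 0.640)/(1 + 0.353×0.640) = 0.9930/1.22592 = 0.8100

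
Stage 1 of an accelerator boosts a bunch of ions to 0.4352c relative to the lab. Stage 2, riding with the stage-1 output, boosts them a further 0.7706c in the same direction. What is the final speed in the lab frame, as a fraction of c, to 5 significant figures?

Compose boost 2: (0.7706 + 0.4352)/(1 + 0.7706×0.4352) = 1.2058/1.335365 = 0.90297

u ≈ 0.90297c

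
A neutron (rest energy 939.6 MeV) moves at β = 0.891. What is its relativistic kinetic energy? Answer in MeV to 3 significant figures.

K ≈ 1130 MeV

γ = 1/√(1 − 0.891²) = 2.2026
K = (γ − 1)m₀c² = (2.2026 − 1) × 939.6 MeV = 1.2026 × 939.6 MeV = 1130 MeV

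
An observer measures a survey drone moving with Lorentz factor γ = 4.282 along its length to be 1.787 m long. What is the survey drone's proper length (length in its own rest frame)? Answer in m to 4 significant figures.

L₀ ≈ 7.652 m

γ = 4.282 (given)
L₀ = γL = 4.282 × 1.787 = 7.652 m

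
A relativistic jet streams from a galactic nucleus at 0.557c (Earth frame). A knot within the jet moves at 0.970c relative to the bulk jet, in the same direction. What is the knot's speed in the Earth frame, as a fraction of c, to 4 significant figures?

u ≈ 0.9914c

Relativistic velocity addition: u = (u' + v)/(1 + u'v/c²)
= (0.970 + 0.557)/(1 + 0.970×0.557) = 1.527/1.54029 = 0.9914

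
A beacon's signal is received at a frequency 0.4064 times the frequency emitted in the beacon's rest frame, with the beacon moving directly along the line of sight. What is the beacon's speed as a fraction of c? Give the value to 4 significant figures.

β ≈ 0.7165

f_obs/f_src = √((1−β)/(1+β)) = 0.4064  ⇒  (1−β)/(1+β) = 0.165161
β = |1 − D²|/(1 + D²) = |1 − 0.165161|/(1 + 0.165161) = 0.7165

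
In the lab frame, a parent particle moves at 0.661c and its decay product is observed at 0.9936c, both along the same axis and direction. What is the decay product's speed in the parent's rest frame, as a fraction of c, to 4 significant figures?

u' ≈ 0.9690c

Inverse velocity addition: u' = (u − v)/(1 − uv/c²)
= (0.9936 − 0.661)/(1 − 0.9936×0.661) = 0.3326/0.343230 = 0.9690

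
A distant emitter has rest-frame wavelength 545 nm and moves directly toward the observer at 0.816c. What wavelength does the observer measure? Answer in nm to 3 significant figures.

λ_obs ≈ 173 nm

Relativistic Doppler: λ_obs = λ_src √((1−β)/(1+β))
= 545 × √(0.18400/1.8160) = 545 × 0.31831 = 173 nm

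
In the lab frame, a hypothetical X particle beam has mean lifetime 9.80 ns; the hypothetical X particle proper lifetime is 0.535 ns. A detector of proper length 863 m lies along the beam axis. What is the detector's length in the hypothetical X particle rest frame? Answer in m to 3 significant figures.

L ≈ 47.1 m

Time dilation ⇒ γ = Δt/τ₀ = 9.80/0.535 = 18.318
Length contraction: L = L₀/γ = 863/18.318 = 47.1 m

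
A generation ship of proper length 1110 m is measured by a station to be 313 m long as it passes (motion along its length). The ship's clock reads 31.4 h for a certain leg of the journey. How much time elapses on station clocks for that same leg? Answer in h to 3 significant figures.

Δt ≈ 111 h

Length contraction ⇒ γ = L₀/L = 1110/313 = 3.5463
Time dilation: Δt = γτ₀ = 3.5463 × 31.4 h = 111 h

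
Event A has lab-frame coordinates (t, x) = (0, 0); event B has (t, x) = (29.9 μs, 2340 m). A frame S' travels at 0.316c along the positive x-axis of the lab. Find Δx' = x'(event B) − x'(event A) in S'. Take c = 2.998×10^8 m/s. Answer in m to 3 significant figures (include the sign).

γ = 1/√(1 − 0.316²) = 1.0540
Δx' = γ(Δx − vΔt) = 1.0540 × (2340 m − 0.316×(2.998×10^8 m/s)×29.9×10^-6 s)
= 1.0540 × (-492.63 m) = -519 m

Δx' ≈ -519 m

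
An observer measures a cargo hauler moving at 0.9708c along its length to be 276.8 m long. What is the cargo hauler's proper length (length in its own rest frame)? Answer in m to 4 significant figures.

L₀ ≈ 1154 m

γ = 1/√(1 − 0.9708²) = 4.16857
L₀ = γL = 4.16857 × 276.8 = 1154 m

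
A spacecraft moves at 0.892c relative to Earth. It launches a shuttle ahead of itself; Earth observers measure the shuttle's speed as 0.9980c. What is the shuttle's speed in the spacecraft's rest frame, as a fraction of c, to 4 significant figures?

u' ≈ 0.9655c

Inverse velocity addition: u' = (u − v)/(1 − uv/c²)
= (0.9980 − 0.892)/(1 − 0.9980×0.892) = 0.1060/0.109784 = 0.9655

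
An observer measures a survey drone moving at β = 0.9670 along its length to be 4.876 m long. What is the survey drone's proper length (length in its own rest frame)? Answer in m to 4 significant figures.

L₀ ≈ 19.14 m

γ = 1/√(1 − 0.9670²) = 3.92501
L₀ = γL = 3.92501 × 4.876 = 19.14 m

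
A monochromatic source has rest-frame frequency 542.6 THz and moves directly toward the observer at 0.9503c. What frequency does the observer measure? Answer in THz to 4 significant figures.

f_obs ≈ 3399 THz

Relativistic Doppler: f_obs = f_src √((1+β)/(1−β))
= 542.6 × √(1.95030/0.0497000) = 542.6 × 6.26430 = 3399 THz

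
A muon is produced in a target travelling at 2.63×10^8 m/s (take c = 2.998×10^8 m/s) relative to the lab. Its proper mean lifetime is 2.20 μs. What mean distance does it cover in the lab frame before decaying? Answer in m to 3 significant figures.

d ≈ 1210 m

β = v/c = 2.63×10^8 / 2.998×10^8 = 0.87725
γ = 1/√(1 − 0.87725²) = 2.0832
Dilated lifetime: Δt = γτ₀ = 2.0832 × 2.20 μs = 4.5830 μs
d = vΔt = 0.87725c × 4.5830 μs = 2.6300×10^8 m/s × 4.5830×10^-6 s = 1210 m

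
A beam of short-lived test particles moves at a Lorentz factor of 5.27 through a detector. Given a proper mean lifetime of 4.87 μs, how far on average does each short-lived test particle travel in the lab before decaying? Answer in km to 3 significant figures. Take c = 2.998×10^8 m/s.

d ≈ 7.55 km

β = √(1 − 1/γ²) = √(1 − 1/5.27²) = 0.98183
Dilated lifetime: Δt = γτ₀ = 5.27 × 4.87 μs = 25.665 μs
d = vΔt = 0.98183c × 25.665 μs = 2.9435×10^8 m/s × 2.5665×10^-5 s = 7.55 km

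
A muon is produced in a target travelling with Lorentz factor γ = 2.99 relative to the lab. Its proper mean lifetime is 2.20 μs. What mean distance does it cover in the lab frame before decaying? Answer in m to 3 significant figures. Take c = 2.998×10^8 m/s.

β = √(1 − 1/γ²) = √(1 − 1/2.99²) = 0.94241
Dilated lifetime: Δt = γτ₀ = 2.99 × 2.20 μs = 6.5780 μs
d = vΔt = 0.94241c × 6.5780 μs = 2.8254×10^8 m/s × 6.5780×10^-6 s = 1860 m

d ≈ 1860 m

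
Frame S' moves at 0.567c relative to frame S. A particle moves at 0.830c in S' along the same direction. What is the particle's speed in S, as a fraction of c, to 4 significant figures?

Relativistic velocity addition: u = (u' + v)/(1 + u'v/c²)
= (0.830 + 0.567)/(1 + 0.830×0.567) = 1.397/1.47061 = 0.9499

u ≈ 0.9499c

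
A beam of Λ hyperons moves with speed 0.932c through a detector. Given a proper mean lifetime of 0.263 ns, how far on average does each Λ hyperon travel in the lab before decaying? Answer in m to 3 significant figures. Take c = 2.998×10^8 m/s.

γ = 1/√(1 − 0.932²) = 2.7589
Dilated lifetime: Δt = γτ₀ = 2.7589 × 0.263 ns = 0.72560 ns
d = vΔt = 0.932c × 0.72560 ns = 2.7941×10^8 m/s × 7.2560×10^-10 s = 0.203 m

d ≈ 0.203 m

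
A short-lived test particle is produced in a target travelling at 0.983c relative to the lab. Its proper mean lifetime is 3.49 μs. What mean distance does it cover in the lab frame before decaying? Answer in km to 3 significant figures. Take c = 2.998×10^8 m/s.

γ = 1/√(1 − 0.983²) = 5.4465
Dilated lifetime: Δt = γτ₀ = 5.4465 × 3.49 μs = 19.008 μs
d = vΔt = 0.983c × 19.008 μs = 2.9470×10^8 m/s × 1.9008×10^-5 s = 5.60 km

d ≈ 5.60 km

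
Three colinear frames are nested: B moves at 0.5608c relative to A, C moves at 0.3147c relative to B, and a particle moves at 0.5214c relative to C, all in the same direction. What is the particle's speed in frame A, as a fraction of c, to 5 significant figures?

u ≈ 0.91179c

Compose boost 2: (0.3147 + 0.5608)/(1 + 0.3147×0.5608) = 0.87550/1.176484 = 0.7441667
Compose boost 3: (0.5214 + 0.7441667)/(1 + 0.5214×0.7441667) = 1.265567/1.388009 = 0.91179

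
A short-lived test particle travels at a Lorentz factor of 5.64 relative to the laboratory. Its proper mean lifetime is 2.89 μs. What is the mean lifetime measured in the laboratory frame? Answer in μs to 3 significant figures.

γ = 5.64 (given)
Time dilation: Δt = γτ₀ = 5.64 × 2.89 μs = 16.3 μs

Δt ≈ 16.3 μs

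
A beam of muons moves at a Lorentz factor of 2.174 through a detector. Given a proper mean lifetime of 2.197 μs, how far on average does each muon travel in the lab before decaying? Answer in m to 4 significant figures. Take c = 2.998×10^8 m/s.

β = √(1 − 1/γ²) = √(1 − 1/2.174²) = 0.887928
Dilated lifetime: Δt = γτ₀ = 2.174 × 2.197 μs = 4.77628 μs
d = vΔt = 0.887928c × 4.77628 μs = 2.66201×10^8 m/s × 4.77628×10^-6 s = 1271 m

d ≈ 1271 m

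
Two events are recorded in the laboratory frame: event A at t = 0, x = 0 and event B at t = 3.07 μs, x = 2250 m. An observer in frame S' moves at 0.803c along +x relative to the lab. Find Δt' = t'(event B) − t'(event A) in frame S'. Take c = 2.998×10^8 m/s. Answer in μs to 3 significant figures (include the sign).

γ = 1/√(1 − 0.803²) = 1.6779
Δt' = γ(Δt − vΔx/c²) = 1.6779 × (3.07 μs − 0.803×2250 m / (2.998×10^8 m/s))
= 1.6779 × (-2.9565 μs) = -4.96 μs

Δt' ≈ -4.96 μs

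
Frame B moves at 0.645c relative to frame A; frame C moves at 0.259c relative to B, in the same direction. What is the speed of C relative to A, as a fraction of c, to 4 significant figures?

Compose boost 2: (0.259 + 0.645)/(1 + 0.259×0.645) = 0.9040/1.16705 = 0.7746

u ≈ 0.7746c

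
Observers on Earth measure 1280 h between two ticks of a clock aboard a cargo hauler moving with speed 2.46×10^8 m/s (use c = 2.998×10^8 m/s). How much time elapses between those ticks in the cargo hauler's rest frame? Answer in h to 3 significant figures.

β = v/c = 2.46×10^8 / 2.998×10^8 = 0.82055
γ = 1/√(1 − 0.82055²) = 1.7495
Proper time: τ₀ = Δt/γ = 1280/1.7495 = 732 h

τ₀ ≈ 732 h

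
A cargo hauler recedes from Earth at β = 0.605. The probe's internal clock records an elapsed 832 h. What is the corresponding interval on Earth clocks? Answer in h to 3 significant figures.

Δt ≈ 1040 h

γ = 1/√(1 − 0.605²) = 1.2559
Time dilation: Δt = γτ₀ = 1.2559 × 832 h = 1040 h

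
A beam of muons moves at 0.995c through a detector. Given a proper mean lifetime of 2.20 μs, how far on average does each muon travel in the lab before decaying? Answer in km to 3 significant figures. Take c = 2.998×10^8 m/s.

γ = 1/√(1 − 0.995²) = 10.013
Dilated lifetime: Δt = γτ₀ = 10.013 × 2.20 μs = 22.028 μs
d = vΔt = 0.995c × 22.028 μs = 2.9830×10^8 m/s × 2.2028×10^-5 s = 6.57 km

d ≈ 6.57 km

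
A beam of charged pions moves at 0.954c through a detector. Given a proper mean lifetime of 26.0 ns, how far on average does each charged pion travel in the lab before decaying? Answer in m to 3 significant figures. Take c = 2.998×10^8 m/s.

d ≈ 24.8 m

γ = 1/√(1 − 0.954²) = 3.3355
Dilated lifetime: Δt = γτ₀ = 3.3355 × 26.0 ns = 86.723 ns
d = vΔt = 0.954c × 86.723 ns = 2.8601×10^8 m/s × 8.6723×10^-8 s = 24.8 m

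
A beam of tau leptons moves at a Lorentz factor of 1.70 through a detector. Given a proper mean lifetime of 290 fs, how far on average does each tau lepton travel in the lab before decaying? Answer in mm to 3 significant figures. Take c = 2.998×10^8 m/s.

d ≈ 0.120 mm

β = √(1 − 1/γ²) = √(1 − 1/1.70²) = 0.80869
Dilated lifetime: Δt = γτ₀ = 1.70 × 290 fs = 493.00 fs
d = vΔt = 0.80869c × 493.00 fs = 2.4245×10^8 m/s × 4.9300×10^-13 s = 0.120 mm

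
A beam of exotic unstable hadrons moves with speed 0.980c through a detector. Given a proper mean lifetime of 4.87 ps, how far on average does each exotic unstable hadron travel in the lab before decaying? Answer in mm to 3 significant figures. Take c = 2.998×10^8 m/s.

d ≈ 7.19 mm

γ = 1/√(1 − 0.980²) = 5.0252
Dilated lifetime: Δt = γτ₀ = 5.0252 × 4.87 ps = 24.473 ps
d = vΔt = 0.980c × 24.473 ps = 2.9380×10^8 m/s × 2.4473×10^-11 s = 7.19 mm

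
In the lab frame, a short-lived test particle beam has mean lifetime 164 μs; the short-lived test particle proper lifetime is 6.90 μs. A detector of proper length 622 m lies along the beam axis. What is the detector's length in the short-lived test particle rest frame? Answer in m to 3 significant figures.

L ≈ 26.2 m

Time dilation ⇒ γ = Δt/τ₀ = 164/6.90 = 23.768
Length contraction: L = L₀/γ = 622/23.768 = 26.2 m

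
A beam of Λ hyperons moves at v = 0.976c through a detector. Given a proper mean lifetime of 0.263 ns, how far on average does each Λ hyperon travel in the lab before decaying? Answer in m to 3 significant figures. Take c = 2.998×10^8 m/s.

d ≈ 0.353 m

γ = 1/√(1 − 0.976²) = 4.5920
Dilated lifetime: Δt = γτ₀ = 4.5920 × 0.263 ns = 1.2077 ns
d = vΔt = 0.976c × 1.2077 ns = 2.9260×10^8 m/s × 1.2077×10^-9 s = 0.353 m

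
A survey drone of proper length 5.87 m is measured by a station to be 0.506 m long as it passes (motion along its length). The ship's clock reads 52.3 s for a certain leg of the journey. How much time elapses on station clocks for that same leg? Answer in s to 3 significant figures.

Length contraction ⇒ γ = L₀/L = 5.87/0.506 = 11.601
Time dilation: Δt = γτ₀ = 11.601 × 52.3 s = 607 s

Δt ≈ 607 s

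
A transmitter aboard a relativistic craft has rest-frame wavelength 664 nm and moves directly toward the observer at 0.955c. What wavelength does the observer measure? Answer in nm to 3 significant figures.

λ_obs ≈ 101 nm

Relativistic Doppler: λ_obs = λ_src √((1−β)/(1+β))
= 664 × √(0.045000/1.9550) = 664 × 0.15172 = 101 nm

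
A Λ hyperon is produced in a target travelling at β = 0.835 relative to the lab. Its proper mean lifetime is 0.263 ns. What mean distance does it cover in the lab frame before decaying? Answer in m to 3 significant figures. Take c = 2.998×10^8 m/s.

d ≈ 0.120 m

γ = 1/√(1 − 0.835²) = 1.8174
Dilated lifetime: Δt = γτ₀ = 1.8174 × 0.263 ns = 0.47796 ns
d = vΔt = 0.835c × 0.47796 ns = 2.5033×10^8 m/s × 4.7796×10^-10 s = 0.120 m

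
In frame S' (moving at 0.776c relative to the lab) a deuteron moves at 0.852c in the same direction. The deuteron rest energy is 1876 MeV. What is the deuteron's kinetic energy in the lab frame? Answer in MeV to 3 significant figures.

u_lab = (0.852 + 0.776)/(1 + 0.852×0.776) = 0.980043
γ = 1/√(1 − 0.980043²) = 5.0305
K = (γ − 1)m₀c² = (5.0305 − 1) × 1876 = 4.0305 × 1876 = 7560 MeV

K ≈ 7560 MeV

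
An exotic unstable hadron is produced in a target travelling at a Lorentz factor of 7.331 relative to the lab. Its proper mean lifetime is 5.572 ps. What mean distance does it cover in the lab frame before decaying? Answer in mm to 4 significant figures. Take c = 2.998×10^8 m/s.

β = √(1 − 1/γ²) = √(1 − 1/7.331²) = 0.990653
Dilated lifetime: Δt = γτ₀ = 7.331 × 5.572 ps = 40.8483 ps
d = vΔt = 0.990653c × 40.8483 ps = 2.96998×10^8 m/s × 4.08483×10^-11 s = 12.13 mm

d ≈ 12.13 mm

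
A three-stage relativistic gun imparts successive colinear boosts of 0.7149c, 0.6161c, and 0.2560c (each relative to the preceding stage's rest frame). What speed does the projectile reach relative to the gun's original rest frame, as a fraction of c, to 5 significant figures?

u ≈ 0.95428c

Compose boost 2: (0.6161 + 0.7149)/(1 + 0.6161×0.7149) = 1.3310/1.440450 = 0.9240169
Compose boost 3: (0.2560 + 0.9240169)/(1 + 0.2560×0.9240169) = 1.180017/1.236548 = 0.95428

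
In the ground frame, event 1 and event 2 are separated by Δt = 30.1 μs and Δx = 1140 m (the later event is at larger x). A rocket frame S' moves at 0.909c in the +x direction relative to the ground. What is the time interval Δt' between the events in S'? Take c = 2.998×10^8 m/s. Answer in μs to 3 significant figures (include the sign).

γ = 1/√(1 − 0.909²) = 2.3993
Δt' = γ(Δt − vΔx/c²) = 2.3993 × (30.1 μs − 0.909×1140 m / (2.998×10^8 m/s))
= 2.3993 × (26.643 μs) = 63.9 μs

Δt' ≈ 63.9 μs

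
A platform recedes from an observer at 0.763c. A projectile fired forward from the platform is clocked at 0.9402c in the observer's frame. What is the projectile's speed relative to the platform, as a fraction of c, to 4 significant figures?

Inverse velocity addition: u' = (u − v)/(1 − uv/c²)
= (0.9402 − 0.763)/(1 − 0.9402×0.763) = 0.1772/0.282627 = 0.6270

u' ≈ 0.6270c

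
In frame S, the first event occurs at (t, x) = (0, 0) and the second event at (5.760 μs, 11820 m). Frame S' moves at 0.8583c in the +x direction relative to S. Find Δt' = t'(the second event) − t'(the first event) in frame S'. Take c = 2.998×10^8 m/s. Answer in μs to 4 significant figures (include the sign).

Δt' ≈ -54.72 μs

γ = 1/√(1 − 0.8583²) = 1.94875
Δt' = γ(Δt − vΔx/c²) = 1.94875 × (5.760 μs − 0.8583×11820 m / (2.998×10^8 m/s))
= 1.94875 × (-28.0796 μs) = -54.72 μs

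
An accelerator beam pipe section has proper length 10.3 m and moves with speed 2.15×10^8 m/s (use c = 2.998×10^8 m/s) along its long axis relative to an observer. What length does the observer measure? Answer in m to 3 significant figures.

L ≈ 7.18 m

β = v/c = 2.15×10^8 / 2.998×10^8 = 0.71714
γ = 1/√(1 − 0.71714²) = 1.4349
Length contraction: L = L₀/γ = 10.3/1.4349 = 7.18 m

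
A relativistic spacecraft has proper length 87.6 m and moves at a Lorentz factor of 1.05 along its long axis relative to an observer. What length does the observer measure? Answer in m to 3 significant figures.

γ = 1.05 (given)
Length contraction: L = L₀/γ = 87.6/1.05 = 83.4 m

L ≈ 83.4 m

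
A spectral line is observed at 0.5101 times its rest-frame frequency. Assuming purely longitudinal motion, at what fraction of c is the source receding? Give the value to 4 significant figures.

f_obs/f_src = √((1−β)/(1+β)) = 0.5101  ⇒  (1−β)/(1+β) = 0.260202
β = |1 − D²|/(1 + D²) = |1 − 0.260202|/(1 + 0.260202) = 0.5870

β ≈ 0.5870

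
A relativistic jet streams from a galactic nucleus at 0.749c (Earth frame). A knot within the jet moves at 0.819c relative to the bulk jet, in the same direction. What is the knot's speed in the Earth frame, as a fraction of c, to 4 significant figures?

Relativistic velocity addition: u = (u' + v)/(1 + u'v/c²)
= (0.819 + 0.749)/(1 + 0.819×0.749) = 1.568/1.61343 = 0.9718

u ≈ 0.9718c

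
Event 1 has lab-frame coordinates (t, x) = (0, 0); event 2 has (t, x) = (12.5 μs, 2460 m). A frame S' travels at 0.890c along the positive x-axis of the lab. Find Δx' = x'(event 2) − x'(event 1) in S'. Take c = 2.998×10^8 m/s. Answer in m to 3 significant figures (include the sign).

Δx' ≈ -1920 m

γ = 1/√(1 − 0.890²) = 2.1932
Δx' = γ(Δx − vΔt) = 2.1932 × (2460 m − 0.890×(2.998×10^8 m/s)×12.5×10^-6 s)
= 2.1932 × (-875.27 m) = -1920 m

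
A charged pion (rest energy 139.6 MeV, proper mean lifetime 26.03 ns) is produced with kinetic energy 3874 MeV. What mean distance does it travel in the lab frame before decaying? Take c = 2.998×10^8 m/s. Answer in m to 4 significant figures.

d ≈ 224.2 m

γ = 1 + K/(m₀c²) = 1 + 3874/139.6 = 28.7507
β = √(1 − 1/γ²) = 0.999395
Dilated lifetime: γτ₀ = 28.7507 × 26.03 ns = 748.381 ns
d = βc·γτ₀ = 0.999395 × (2.998×10^8 m/s) × 7.48381×10^-7 s = 224.2 m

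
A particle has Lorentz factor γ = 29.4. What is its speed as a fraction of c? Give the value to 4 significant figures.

β ≈ 0.9994

β = √(1 − 1/γ²) = √(1 − 1/29.4²) = √(0.998843) = 0.9994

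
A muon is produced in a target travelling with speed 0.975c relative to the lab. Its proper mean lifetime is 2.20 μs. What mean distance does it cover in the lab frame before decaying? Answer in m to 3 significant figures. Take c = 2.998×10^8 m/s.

d ≈ 2890 m

γ = 1/√(1 − 0.975²) = 4.5004
Dilated lifetime: Δt = γτ₀ = 4.5004 × 2.20 μs = 9.9008 μs
d = vΔt = 0.975c × 9.9008 μs = 2.9230×10^8 m/s × 9.9008×10^-6 s = 2890 m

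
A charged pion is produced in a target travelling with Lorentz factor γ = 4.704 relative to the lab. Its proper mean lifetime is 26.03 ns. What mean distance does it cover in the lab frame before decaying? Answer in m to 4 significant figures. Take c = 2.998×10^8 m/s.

d ≈ 35.87 m

β = √(1 − 1/γ²) = √(1 − 1/4.704²) = 0.977143
Dilated lifetime: Δt = γτ₀ = 4.704 × 26.03 ns = 122.445 ns
d = vΔt = 0.977143c × 122.445 ns = 2.92947×10^8 m/s × 1.22445×10^-7 s = 35.87 m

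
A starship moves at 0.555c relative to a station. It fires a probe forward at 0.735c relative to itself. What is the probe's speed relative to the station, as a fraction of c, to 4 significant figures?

Relativistic velocity addition: u = (u' + v)/(1 + u'v/c²)
= (0.735 + 0.555)/(1 + 0.735×0.555) = 1.290/1.40793 = 0.9162

u ≈ 0.9162c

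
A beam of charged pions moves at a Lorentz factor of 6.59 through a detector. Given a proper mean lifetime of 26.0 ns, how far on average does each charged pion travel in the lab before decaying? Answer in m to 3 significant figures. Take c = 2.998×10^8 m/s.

d ≈ 50.8 m

β = √(1 − 1/γ²) = √(1 − 1/6.59²) = 0.98842
Dilated lifetime: Δt = γτ₀ = 6.59 × 26.0 ns = 171.34 ns
d = vΔt = 0.98842c × 171.34 ns = 2.9633×10^8 m/s × 1.7134×10^-7 s = 50.8 m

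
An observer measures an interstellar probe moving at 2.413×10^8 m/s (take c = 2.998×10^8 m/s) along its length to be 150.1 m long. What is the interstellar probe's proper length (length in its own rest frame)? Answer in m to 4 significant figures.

L₀ ≈ 252.9 m

β = v/c = 2.413×10^8 / 2.998×10^8 = 0.804870
γ = 1/√(1 − 0.804870²) = 1.68506
L₀ = γL = 1.68506 × 150.1 = 252.9 m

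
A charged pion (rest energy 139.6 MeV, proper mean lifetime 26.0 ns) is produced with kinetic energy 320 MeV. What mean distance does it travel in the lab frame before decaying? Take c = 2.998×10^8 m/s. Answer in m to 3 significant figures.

d ≈ 24.5 m

γ = 1 + K/(m₀c²) = 1 + 320/139.6 = 3.2923
β = √(1 − 1/γ²) = 0.95275
Dilated lifetime: γτ₀ = 3.2923 × 26.0 ns = 85.599 ns
d = βc·γτ₀ = 0.95275 × (2.998×10^8 m/s) × 8.5599×10^-8 s = 24.5 m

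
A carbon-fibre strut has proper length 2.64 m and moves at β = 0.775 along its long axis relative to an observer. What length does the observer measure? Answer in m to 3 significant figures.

γ = 1/√(1 − 0.775²) = 1.5824
Length contraction: L = L₀/γ = 2.64/1.5824 = 1.67 m

L ≈ 1.67 m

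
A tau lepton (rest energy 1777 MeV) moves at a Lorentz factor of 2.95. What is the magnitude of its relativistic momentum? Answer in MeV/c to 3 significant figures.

p ≈ 4930 MeV/c

β = √(1 − 1/γ²) = √(1 − 1/2.95²) = 0.94079
p = γβm₀c = 2.95 × 0.94079 × 1777 MeV/c = 4930 MeV/c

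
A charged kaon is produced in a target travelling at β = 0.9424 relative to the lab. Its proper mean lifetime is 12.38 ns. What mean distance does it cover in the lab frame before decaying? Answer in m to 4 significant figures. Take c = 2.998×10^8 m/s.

d ≈ 10.46 m

γ = 1/√(1 − 0.9424²) = 2.98964
Dilated lifetime: Δt = γτ₀ = 2.98964 × 12.38 ns = 37.0118 ns
d = vΔt = 0.9424c × 37.0118 ns = 2.82532×10^8 m/s × 3.70118×10^-8 s = 10.46 m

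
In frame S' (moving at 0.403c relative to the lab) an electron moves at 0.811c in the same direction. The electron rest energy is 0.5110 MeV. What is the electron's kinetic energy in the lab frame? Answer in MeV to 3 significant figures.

K ≈ 0.755 MeV

u_lab = (0.811 + 0.403)/(1 + 0.811×0.403) = 0.914961
γ = 1/√(1 − 0.914961²) = 2.4781
K = (γ − 1)m₀c² = (2.4781 − 1) × 0.5110 = 1.4781 × 0.5110 = 0.755 MeV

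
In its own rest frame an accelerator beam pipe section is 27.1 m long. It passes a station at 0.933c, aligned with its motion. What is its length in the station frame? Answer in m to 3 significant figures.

L ≈ 9.75 m

γ = 1/√(1 − 0.933²) = 2.7787
Length contraction: L = L₀/γ = 27.1/2.7787 = 9.75 m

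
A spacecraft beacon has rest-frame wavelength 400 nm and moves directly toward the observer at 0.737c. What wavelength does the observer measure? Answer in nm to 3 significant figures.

Relativistic Doppler: λ_obs = λ_src √((1−β)/(1+β))
= 400 × √(0.26300/1.7370) = 400 × 0.38911 = 156 nm

λ_obs ≈ 156 nm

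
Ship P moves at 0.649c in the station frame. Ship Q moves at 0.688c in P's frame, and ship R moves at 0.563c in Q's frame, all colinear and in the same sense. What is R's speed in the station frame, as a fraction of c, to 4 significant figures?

u ≈ 0.9782c

Compose boost 2: (0.688 + 0.649)/(1 + 0.688×0.649) = 1.337/1.44651 = 0.924292
Compose boost 3: (0.563 + 0.924292)/(1 + 0.563×0.924292) = 1.48729/1.52038 = 0.9782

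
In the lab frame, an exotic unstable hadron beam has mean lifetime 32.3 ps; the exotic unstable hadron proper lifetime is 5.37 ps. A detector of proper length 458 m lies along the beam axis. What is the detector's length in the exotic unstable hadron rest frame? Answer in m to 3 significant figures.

Time dilation ⇒ γ = Δt/τ₀ = 32.3/5.37 = 6.0149
Length contraction: L = L₀/γ = 458/6.0149 = 76.1 m

L ≈ 76.1 m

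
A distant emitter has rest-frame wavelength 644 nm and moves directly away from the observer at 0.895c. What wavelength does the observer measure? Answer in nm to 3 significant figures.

λ_obs ≈ 2740 nm

Relativistic Doppler: λ_obs = λ_src √((1+β)/(1−β))
= 644 × √(1.8950/0.10500) = 644 × 4.2482 = 2740 nm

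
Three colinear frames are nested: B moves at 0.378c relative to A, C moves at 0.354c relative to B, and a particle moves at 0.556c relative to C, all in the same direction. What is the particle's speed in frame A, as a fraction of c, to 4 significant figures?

Compose boost 2: (0.354 + 0.378)/(1 + 0.354×0.378) = 0.7320/1.13381 = 0.645610
Compose boost 3: (0.556 + 0.645610)/(1 + 0.556×0.645610) = 1.20161/1.35896 = 0.8842

u ≈ 0.8842c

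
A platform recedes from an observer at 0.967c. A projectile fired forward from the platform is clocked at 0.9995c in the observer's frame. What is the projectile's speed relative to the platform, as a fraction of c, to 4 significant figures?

Inverse velocity addition: u' = (u − v)/(1 − uv/c²)
= (0.9995 − 0.967)/(1 − 0.9995×0.967) = 0.03250/0.0334835 = 0.9706

u' ≈ 0.9706c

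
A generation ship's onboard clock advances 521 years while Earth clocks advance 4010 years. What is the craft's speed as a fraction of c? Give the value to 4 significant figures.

γ = Δt/τ₀ = 4010/521 = 7.69674
β = √(1 − 1/γ²) = √(1 − 1/7.69674²) = 0.9915

β ≈ 0.9915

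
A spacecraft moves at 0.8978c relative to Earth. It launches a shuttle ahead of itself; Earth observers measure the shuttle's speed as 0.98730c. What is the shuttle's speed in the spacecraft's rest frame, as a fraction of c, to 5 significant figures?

Inverse velocity addition: u' = (u − v)/(1 − uv/c²)
= (0.98730 − 0.8978)/(1 − 0.98730×0.8978) = 0.089500/0.1136021 = 0.78784

u' ≈ 0.78784c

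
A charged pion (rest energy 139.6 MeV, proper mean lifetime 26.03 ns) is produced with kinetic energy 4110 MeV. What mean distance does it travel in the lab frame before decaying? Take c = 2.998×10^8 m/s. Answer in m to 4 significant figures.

d ≈ 237.4 m

γ = 1 + K/(m₀c²) = 1 + 4110/139.6 = 30.4413
β = √(1 − 1/γ²) = 0.999460
Dilated lifetime: γτ₀ = 30.4413 × 26.03 ns = 792.386 ns
d = βc·γτ₀ = 0.999460 × (2.998×10^8 m/s) × 7.92386×10^-7 s = 237.4 m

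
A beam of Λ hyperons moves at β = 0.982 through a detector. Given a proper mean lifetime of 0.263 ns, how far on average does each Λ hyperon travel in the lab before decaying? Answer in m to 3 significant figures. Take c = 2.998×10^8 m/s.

d ≈ 0.410 m

γ = 1/√(1 − 0.982²) = 5.2943
Dilated lifetime: Δt = γτ₀ = 5.2943 × 0.263 ns = 1.3924 ns
d = vΔt = 0.982c × 1.3924 ns = 2.9440×10^8 m/s × 1.3924×10^-9 s = 0.410 m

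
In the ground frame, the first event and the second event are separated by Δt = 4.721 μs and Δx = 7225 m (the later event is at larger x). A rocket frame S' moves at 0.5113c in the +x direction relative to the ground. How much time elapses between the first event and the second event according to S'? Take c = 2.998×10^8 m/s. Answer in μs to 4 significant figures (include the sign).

γ = 1/√(1 − 0.5113²) = 1.16360
Δt' = γ(Δt − vΔx/c²) = 1.16360 × (4.721 μs − 0.5113×7225 m / (2.998×10^8 m/s))
= 1.16360 × (-7.60102 μs) = -8.845 μs

Δt' ≈ -8.845 μs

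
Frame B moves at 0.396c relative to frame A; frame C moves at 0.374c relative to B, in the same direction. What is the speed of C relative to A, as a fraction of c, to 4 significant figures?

Compose boost 2: (0.374 + 0.396)/(1 + 0.374×0.396) = 0.7700/1.14810 = 0.6707

u ≈ 0.6707c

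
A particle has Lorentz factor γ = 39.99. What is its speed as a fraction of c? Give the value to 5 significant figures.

β = √(1 − 1/γ²) = √(1 − 1/39.99²) = √(0.9993747) = 0.99969

β ≈ 0.99969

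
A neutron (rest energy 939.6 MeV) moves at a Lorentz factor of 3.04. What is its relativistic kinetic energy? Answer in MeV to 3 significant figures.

γ = 3.04 (given)
K = (γ − 1)m₀c² = (3.04 − 1) × 939.6 MeV = 2.0400 × 939.6 MeV = 1920 MeV

K ≈ 1920 MeV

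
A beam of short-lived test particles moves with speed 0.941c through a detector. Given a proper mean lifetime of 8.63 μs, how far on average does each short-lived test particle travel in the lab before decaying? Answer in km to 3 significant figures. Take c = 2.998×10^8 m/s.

d ≈ 7.19 km

γ = 1/√(1 − 0.941²) = 2.9550
Dilated lifetime: Δt = γτ₀ = 2.9550 × 8.63 μs = 25.502 μs
d = vΔt = 0.941c × 25.502 μs = 2.8211×10^8 m/s × 2.5502×10^-5 s = 7.19 km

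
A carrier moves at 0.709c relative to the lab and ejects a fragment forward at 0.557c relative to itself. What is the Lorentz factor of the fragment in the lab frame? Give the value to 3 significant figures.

u_lab = (0.557 + 0.709)/(1 + 0.557×0.709) = 1.266/1.39491 = 0.907583
γ = 1/√(1 − 0.907583²) = 2.38

γ ≈ 2.38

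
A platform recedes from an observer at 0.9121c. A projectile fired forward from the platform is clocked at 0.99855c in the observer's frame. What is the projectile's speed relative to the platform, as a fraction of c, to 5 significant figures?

Inverse velocity addition: u' = (u − v)/(1 − uv/c²)
= (0.99855 − 0.9121)/(1 − 0.99855×0.9121) = 0.086450/0.08922254 = 0.96893

u' ≈ 0.96893c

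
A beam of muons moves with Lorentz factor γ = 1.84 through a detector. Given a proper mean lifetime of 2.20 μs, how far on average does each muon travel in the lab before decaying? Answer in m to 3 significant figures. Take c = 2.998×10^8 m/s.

β = √(1 − 1/γ²) = √(1 − 1/1.84²) = 0.83942
Dilated lifetime: Δt = γτ₀ = 1.84 × 2.20 μs = 4.0480 μs
d = vΔt = 0.83942c × 4.0480 μs = 2.5166×10^8 m/s × 4.0480×10^-6 s = 1020 m

d ≈ 1020 m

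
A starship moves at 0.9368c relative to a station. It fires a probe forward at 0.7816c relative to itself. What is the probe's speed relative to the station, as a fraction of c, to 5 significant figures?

Relativistic velocity addition: u = (u' + v)/(1 + u'v/c²)
= (0.7816 + 0.9368)/(1 + 0.7816×0.9368) = 1.7184/1.732203 = 0.99203

u ≈ 0.99203c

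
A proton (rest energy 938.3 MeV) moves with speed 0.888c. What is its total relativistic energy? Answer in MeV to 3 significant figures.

γ = 1/√(1 − 0.888²) = 2.1747
E = γm₀c² = 2.1747 × 938.3 MeV = 2040 MeV

E ≈ 2040 MeV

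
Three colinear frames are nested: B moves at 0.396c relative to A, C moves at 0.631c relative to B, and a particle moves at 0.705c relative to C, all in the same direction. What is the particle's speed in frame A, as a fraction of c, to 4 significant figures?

Compose boost 2: (0.631 + 0.396)/(1 + 0.631×0.396) = 1.027/1.24988 = 0.821682
Compose boost 3: (0.705 + 0.821682)/(1 + 0.705×0.821682) = 1.52668/1.57929 = 0.9667

u ≈ 0.9667c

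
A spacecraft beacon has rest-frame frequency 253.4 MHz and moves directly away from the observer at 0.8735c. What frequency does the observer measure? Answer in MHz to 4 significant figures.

Relativistic Doppler: f_obs = f_src √((1−β)/(1+β))
= 253.4 × √(0.126500/1.87350) = 253.4 × 0.259847 = 65.85 MHz

f_obs ≈ 65.85 MHz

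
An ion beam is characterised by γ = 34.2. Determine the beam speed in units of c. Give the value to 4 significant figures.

β ≈ 0.9996

β = √(1 − 1/γ²) = √(1 − 1/34.2²) = √(0.999145) = 0.9996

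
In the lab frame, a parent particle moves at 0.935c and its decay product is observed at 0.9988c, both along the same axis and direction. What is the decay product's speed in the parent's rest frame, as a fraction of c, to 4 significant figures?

u' ≈ 0.9649c

Inverse velocity addition: u' = (u − v)/(1 − uv/c²)
= (0.9988 − 0.935)/(1 − 0.9988×0.935) = 0.06380/0.0661220 = 0.9649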